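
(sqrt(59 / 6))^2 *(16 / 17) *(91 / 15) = 42952 / 765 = 56.15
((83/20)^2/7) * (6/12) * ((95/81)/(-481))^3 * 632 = -18664402145/1655954185135068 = -0.00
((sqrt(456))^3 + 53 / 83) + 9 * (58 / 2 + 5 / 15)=21965 / 83 + 912 * sqrt(114)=10002.13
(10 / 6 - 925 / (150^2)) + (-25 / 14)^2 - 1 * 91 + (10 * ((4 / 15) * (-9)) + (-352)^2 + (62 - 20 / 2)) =1365400103 / 11025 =123845.81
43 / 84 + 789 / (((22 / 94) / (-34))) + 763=-105203563 / 924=-113856.67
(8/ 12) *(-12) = -8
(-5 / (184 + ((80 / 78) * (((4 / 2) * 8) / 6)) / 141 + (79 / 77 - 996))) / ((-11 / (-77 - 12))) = 10277631 / 206026105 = 0.05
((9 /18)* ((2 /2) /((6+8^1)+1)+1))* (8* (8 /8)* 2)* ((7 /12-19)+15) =-1312 /45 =-29.16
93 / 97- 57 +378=31230 / 97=321.96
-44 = -44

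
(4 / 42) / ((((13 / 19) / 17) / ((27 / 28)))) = 2907 / 1274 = 2.28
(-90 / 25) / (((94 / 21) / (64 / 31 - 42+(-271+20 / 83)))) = 151089813 / 604655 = 249.88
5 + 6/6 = 6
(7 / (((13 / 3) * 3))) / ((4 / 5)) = 35 / 52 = 0.67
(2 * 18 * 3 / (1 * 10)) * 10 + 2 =110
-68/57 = -1.19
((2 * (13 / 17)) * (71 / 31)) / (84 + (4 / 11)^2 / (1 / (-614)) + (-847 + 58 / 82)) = -352231 / 84816961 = -0.00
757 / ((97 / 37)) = 28009 / 97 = 288.75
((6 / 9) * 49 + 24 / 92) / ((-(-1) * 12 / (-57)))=-10792 / 69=-156.41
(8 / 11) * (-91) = -728 / 11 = -66.18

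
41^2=1681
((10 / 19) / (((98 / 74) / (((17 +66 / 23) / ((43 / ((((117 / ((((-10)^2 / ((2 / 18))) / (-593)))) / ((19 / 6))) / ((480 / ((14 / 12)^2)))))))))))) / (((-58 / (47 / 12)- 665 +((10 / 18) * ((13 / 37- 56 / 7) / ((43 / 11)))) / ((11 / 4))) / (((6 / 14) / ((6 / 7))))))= 226681225459 / 24325658533548800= 0.00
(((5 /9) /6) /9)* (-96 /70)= -8 /567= -0.01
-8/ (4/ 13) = -26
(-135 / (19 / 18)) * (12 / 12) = -2430 / 19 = -127.89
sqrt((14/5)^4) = 196/25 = 7.84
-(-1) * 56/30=28/15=1.87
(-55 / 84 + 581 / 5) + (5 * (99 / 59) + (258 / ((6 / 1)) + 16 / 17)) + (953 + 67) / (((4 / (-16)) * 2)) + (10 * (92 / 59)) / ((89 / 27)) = -70012568317 / 37492140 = -1867.39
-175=-175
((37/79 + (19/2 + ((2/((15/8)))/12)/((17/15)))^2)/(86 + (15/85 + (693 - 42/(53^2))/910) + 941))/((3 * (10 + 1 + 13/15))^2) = 69193086251575/977528546493256152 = 0.00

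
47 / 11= 4.27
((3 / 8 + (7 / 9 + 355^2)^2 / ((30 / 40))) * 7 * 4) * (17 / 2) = 4898924331256543 / 972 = 5040045608288.62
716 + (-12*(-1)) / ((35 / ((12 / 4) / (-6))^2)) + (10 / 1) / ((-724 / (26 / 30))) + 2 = 27293983 / 38010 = 718.07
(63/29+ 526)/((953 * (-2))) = -0.28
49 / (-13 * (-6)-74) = 49 / 4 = 12.25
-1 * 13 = -13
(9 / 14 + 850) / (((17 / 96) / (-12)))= -6859584 / 119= -57643.56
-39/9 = -13/3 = -4.33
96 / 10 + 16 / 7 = 416 / 35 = 11.89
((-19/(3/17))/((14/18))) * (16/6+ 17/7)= -34561/49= -705.33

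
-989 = -989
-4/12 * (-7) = 7/3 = 2.33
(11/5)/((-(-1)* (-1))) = -11/5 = -2.20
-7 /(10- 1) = -7 /9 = -0.78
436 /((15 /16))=6976 /15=465.07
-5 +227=222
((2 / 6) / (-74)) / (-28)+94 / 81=194795 / 167832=1.16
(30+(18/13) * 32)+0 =74.31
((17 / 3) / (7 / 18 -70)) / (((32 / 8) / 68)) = -1734 / 1253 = -1.38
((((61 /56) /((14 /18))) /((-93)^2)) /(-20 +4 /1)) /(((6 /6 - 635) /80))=305 /238835408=0.00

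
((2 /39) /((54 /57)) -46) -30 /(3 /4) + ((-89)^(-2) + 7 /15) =-1188274981 /13901355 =-85.48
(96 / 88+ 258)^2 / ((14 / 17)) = 69041250 / 847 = 81512.69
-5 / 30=-1 / 6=-0.17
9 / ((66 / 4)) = 0.55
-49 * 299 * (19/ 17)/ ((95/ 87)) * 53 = -67555761/ 85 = -794773.66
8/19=0.42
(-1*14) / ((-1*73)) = 14 / 73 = 0.19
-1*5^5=-3125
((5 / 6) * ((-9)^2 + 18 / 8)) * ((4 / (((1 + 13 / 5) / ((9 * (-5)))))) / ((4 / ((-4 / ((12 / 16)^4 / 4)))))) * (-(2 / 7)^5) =-37888000 / 453789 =-83.49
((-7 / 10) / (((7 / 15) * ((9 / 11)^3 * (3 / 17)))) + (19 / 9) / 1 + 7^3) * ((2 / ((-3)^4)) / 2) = 480545 / 118098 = 4.07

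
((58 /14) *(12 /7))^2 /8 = 15138 /2401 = 6.30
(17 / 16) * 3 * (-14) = -44.62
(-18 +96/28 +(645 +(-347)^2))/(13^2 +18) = 847276/1309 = 647.27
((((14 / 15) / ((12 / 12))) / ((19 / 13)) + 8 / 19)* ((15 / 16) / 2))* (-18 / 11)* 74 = -50283 / 836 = -60.15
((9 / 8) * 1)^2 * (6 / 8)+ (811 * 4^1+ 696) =1008883 / 256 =3940.95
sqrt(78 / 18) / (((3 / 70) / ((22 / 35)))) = 44 * sqrt(39) / 9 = 30.53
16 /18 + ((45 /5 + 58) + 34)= 917 /9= 101.89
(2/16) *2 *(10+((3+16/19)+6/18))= 202/57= 3.54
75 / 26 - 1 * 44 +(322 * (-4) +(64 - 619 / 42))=-1279.85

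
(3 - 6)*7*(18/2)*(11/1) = -2079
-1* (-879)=879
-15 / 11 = -1.36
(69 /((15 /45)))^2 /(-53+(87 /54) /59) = -45505638 /56257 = -808.89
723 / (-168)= -4.30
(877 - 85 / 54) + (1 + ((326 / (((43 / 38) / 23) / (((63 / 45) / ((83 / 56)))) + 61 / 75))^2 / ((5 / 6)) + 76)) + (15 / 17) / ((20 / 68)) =4572542068361425633817 / 26703257076523926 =171235.37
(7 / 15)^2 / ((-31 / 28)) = -1372 / 6975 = -0.20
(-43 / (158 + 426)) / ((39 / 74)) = -1591 / 11388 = -0.14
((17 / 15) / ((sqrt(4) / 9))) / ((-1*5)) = -51 / 50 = -1.02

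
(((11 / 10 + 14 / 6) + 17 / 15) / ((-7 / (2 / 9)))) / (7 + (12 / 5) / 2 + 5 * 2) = -137 / 17199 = -0.01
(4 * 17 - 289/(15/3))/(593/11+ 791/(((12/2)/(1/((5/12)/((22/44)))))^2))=935/7842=0.12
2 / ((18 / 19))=19 / 9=2.11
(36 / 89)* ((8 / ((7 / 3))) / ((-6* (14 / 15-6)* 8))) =0.01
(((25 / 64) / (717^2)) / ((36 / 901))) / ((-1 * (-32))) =22525 / 37902753792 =0.00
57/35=1.63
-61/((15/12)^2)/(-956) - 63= -376181/5975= -62.96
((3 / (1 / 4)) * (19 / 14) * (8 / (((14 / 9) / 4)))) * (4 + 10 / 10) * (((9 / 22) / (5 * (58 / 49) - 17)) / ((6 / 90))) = -1846800 / 1991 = -927.57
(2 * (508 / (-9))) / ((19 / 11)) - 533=-102319 / 171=-598.36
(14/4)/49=1/14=0.07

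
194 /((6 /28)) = 2716 /3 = 905.33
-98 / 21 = -4.67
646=646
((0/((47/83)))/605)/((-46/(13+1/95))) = 0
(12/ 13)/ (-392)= -3/ 1274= -0.00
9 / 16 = 0.56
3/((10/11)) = 33/10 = 3.30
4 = 4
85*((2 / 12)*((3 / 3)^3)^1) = 85 / 6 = 14.17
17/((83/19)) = 323/83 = 3.89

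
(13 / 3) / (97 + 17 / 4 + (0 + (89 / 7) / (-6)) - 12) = 28 / 563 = 0.05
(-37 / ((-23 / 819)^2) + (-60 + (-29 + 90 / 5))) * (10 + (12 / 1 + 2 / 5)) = -1052491.57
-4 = -4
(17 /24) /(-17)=-1 /24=-0.04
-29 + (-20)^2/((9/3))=313/3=104.33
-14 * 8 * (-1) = 112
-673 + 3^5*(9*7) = 14636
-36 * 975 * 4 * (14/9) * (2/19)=-436800/19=-22989.47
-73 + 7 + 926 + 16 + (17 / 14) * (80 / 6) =892.19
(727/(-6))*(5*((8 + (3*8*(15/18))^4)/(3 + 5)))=-24234545/2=-12117272.50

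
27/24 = 9/8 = 1.12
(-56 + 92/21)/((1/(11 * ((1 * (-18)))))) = 71544/7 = 10220.57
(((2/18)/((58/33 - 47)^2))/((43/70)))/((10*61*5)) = 0.00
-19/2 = -9.50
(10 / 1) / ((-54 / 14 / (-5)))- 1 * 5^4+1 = -16498 / 27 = -611.04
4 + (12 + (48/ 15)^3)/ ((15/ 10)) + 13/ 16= 207947/ 6000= 34.66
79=79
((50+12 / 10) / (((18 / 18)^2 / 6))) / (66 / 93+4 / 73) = 1737984 / 4325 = 401.85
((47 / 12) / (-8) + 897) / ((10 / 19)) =327047 / 192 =1703.37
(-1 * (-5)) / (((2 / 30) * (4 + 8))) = 25 / 4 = 6.25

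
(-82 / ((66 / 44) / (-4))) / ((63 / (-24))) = -5248 / 63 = -83.30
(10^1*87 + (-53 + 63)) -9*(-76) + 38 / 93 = 1564.41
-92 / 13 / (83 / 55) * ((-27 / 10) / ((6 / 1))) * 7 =15939 / 1079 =14.77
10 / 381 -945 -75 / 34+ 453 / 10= -29207372 / 32385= -901.88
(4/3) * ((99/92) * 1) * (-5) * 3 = -495/23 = -21.52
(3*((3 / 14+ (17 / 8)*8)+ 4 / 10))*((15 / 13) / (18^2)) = 137 / 728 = 0.19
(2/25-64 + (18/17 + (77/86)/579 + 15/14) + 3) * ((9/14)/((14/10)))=-6531537471/241957345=-26.99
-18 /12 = -3 /2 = -1.50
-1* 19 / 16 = -19 / 16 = -1.19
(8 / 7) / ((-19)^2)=8 / 2527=0.00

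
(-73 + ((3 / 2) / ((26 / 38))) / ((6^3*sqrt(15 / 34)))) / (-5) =14.60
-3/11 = -0.27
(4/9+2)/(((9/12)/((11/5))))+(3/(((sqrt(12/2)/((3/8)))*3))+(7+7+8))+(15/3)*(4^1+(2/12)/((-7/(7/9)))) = sqrt(6)/16+4417/90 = 49.23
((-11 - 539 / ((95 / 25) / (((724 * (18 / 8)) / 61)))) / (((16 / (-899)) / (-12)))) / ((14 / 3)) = -4452987033 / 8113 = -548870.58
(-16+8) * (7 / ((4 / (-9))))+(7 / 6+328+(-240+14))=1375 / 6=229.17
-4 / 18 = -2 / 9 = -0.22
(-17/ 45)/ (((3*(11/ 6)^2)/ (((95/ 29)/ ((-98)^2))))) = -323/ 25275327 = -0.00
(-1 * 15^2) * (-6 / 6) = 225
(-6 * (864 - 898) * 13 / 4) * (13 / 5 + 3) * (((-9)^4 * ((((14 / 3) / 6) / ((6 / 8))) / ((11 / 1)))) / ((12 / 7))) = 73680516 / 55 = 1339645.75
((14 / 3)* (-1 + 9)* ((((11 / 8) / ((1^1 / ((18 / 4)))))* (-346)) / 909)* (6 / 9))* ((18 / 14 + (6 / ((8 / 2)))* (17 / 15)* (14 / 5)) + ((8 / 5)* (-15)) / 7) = -3486296 / 22725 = -153.41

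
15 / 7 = 2.14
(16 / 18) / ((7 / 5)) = 40 / 63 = 0.63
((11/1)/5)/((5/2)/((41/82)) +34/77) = 847/2095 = 0.40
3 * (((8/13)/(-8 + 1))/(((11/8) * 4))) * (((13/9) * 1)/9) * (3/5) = -16/3465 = -0.00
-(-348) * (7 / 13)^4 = 835548 / 28561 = 29.25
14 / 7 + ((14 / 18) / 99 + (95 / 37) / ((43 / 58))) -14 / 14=6338128 / 1417581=4.47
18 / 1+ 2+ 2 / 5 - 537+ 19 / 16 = -41233 / 80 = -515.41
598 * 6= 3588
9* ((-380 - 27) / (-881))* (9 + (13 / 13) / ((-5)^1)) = 161172 / 4405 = 36.59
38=38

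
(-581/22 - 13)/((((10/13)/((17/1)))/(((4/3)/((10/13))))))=-830297/550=-1509.63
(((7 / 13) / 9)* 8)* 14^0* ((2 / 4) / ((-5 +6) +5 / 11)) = 77 / 468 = 0.16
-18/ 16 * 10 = -45/ 4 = -11.25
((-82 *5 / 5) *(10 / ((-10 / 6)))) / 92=123 / 23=5.35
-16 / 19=-0.84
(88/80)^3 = 1331/1000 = 1.33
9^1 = 9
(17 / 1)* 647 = 10999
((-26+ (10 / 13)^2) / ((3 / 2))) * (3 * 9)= -77292 / 169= -457.35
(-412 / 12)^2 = 10609 / 9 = 1178.78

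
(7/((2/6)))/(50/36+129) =378/2347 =0.16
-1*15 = -15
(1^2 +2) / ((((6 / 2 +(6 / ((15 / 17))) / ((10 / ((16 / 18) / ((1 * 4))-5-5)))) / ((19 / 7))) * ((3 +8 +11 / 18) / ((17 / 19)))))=-206550 / 1201123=-0.17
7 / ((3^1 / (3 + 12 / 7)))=11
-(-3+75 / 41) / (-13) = -48 / 533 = -0.09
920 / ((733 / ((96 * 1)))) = 88320 / 733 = 120.49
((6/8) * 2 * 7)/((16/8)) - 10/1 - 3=-31/4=-7.75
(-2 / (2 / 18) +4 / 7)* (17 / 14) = -1037 / 49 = -21.16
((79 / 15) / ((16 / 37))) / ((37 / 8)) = 79 / 30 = 2.63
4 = 4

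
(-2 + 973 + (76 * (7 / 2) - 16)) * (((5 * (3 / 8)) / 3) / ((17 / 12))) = 18315 / 34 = 538.68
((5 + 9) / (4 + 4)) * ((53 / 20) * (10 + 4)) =2597 / 40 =64.92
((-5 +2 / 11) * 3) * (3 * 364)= -15784.36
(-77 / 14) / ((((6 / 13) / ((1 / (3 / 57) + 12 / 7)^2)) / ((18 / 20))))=-1803945 / 392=-4601.90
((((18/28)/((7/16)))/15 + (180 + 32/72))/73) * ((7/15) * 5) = 398096/68985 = 5.77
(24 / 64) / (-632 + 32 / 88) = -11 / 18528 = -0.00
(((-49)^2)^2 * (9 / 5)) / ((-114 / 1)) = -17294403 / 190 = -91023.17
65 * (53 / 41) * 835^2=2401940125 / 41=58583905.49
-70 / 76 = -35 / 38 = -0.92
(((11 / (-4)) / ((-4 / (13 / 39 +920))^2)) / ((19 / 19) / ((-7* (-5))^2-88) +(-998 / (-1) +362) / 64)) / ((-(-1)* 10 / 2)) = -31780791449 / 23195760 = -1370.11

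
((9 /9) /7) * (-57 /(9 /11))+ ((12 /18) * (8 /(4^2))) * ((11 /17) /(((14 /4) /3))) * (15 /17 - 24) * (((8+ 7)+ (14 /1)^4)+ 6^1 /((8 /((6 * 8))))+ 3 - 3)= -997817447 /6069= -164412.17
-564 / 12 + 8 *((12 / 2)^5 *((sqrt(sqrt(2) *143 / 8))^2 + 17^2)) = 19550625.23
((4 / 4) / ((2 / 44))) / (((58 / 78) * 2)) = 429 / 29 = 14.79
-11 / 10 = -1.10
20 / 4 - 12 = -7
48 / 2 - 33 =-9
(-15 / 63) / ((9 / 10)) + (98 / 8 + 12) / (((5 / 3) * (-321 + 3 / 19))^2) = -20638501787 / 78038553600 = -0.26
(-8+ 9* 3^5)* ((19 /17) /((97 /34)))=82802 /97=853.63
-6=-6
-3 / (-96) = 1 / 32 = 0.03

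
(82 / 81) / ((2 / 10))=410 / 81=5.06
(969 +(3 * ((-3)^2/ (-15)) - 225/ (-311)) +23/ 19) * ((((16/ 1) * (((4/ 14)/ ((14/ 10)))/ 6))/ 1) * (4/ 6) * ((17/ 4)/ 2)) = 747.18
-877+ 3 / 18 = -876.83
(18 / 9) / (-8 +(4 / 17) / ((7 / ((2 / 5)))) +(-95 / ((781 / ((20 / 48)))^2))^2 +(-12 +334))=9180706025064752640 / 1441432564970623612003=0.01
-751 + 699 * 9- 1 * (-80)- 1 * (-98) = 5718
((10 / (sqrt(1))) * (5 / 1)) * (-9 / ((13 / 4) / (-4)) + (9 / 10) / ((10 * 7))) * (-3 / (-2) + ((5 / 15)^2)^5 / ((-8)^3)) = 831.73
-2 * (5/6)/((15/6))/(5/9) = -6/5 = -1.20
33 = 33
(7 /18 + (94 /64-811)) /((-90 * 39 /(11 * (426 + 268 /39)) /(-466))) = -5041501870339 /9856080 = -511511.87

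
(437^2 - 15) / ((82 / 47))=109449.24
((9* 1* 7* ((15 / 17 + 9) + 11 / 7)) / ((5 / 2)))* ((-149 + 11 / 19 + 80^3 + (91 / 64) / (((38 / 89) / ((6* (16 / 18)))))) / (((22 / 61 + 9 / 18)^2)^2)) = 17619725845383414308 / 65434753125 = 269271679.10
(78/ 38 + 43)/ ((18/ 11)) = 4708/ 171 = 27.53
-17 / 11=-1.55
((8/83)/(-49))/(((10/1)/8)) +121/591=2441623/12017985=0.20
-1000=-1000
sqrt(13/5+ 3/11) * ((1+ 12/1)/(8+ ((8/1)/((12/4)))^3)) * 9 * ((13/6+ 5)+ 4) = 5427 * sqrt(8690)/6160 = 82.13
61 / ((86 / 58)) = 1769 / 43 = 41.14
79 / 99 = 0.80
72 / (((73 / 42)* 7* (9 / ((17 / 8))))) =102 / 73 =1.40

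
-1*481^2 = -231361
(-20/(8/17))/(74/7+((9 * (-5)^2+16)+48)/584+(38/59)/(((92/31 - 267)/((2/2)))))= -83901652100/21841776021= -3.84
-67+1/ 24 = -1607/ 24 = -66.96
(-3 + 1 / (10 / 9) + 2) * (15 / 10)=-3 / 20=-0.15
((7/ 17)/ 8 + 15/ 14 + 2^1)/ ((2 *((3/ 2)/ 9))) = 8919/ 952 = 9.37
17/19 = 0.89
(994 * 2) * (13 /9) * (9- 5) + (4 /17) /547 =961293460 /83691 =11486.22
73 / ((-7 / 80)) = -5840 / 7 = -834.29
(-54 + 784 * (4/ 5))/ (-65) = -2866/ 325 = -8.82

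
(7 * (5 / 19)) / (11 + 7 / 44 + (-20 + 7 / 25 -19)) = -5500 / 82289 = -0.07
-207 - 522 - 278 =-1007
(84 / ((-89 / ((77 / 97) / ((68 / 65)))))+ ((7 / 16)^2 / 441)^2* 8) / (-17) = 69742486199 / 1655520436224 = 0.04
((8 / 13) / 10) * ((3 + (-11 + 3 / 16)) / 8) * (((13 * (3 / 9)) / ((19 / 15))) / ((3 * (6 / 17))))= -2125 / 10944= -0.19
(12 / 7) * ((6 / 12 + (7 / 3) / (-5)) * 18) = 36 / 35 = 1.03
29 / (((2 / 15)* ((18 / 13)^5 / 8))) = 53837485 / 157464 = 341.90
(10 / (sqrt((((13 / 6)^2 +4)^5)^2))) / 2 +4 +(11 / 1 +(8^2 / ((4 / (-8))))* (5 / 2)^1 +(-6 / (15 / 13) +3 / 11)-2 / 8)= -205000160329687927 / 660913112814460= -310.18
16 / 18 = 8 / 9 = 0.89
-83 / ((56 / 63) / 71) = -53037 / 8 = -6629.62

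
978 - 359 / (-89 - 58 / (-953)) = 83236429 / 84759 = 982.04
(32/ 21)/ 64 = 1/ 42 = 0.02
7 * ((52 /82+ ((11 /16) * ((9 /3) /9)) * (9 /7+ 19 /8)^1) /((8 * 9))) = 162343 /1133568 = 0.14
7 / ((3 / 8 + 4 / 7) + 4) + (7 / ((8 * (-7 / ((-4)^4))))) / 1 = -8472 / 277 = -30.58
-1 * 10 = -10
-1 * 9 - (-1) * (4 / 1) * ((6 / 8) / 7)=-60 / 7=-8.57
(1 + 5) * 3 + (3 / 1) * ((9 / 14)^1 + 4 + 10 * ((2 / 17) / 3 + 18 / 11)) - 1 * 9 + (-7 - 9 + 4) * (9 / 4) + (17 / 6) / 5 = 918184 / 19635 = 46.76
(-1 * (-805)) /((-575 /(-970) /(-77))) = -104566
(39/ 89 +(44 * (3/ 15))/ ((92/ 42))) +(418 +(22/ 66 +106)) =16236464/ 30705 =528.79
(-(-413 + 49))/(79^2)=364/6241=0.06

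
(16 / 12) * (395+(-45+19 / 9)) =12676 / 27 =469.48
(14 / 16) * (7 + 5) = 21 / 2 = 10.50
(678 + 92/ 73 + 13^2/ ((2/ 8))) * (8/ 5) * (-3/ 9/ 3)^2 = 263824/ 9855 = 26.77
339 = 339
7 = 7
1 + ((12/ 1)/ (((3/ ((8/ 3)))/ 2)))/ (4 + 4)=11/ 3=3.67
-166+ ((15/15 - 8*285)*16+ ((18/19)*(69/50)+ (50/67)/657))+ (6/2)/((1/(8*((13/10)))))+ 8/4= -765176046571/20909025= -36595.49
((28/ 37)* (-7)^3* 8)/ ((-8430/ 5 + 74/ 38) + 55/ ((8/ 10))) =5839232/ 4542231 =1.29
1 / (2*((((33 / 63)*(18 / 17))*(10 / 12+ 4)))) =119 / 638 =0.19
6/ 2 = 3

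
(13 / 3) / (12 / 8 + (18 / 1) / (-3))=-26 / 27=-0.96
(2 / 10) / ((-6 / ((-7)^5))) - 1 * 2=16747 / 30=558.23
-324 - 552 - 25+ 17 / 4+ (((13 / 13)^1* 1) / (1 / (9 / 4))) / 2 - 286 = -9453 / 8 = -1181.62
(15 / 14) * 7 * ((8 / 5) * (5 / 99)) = 0.61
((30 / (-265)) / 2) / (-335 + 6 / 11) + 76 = 14819045 / 194987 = 76.00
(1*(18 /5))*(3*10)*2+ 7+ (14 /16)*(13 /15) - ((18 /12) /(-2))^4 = 858017 /3840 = 223.44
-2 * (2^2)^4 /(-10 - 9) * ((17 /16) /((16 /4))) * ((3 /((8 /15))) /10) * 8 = 32.21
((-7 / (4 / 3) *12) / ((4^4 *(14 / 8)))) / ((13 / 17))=-153 / 832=-0.18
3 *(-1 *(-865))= 2595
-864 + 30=-834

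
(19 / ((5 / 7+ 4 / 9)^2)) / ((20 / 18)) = 678699 / 53290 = 12.74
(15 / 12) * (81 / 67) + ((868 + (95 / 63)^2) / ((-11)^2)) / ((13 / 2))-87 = -141187396195 / 1673187516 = -84.38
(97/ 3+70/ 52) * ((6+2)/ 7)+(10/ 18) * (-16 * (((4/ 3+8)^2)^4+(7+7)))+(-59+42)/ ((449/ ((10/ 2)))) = -1234929155836395979/ 2412683091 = -511848887.42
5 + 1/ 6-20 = -89/ 6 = -14.83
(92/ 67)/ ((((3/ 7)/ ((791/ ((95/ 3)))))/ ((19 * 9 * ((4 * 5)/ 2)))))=9169272/ 67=136854.81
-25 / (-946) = 25 / 946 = 0.03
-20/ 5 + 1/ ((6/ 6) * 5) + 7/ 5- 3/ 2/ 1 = -39/ 10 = -3.90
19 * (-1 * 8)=-152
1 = 1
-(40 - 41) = 1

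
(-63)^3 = -250047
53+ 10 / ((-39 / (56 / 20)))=2039 / 39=52.28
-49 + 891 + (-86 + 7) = 763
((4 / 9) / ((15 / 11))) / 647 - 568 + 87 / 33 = -565.36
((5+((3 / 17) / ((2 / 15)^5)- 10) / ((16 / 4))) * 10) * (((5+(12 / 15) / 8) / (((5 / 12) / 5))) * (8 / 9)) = 2283565 / 4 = 570891.25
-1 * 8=-8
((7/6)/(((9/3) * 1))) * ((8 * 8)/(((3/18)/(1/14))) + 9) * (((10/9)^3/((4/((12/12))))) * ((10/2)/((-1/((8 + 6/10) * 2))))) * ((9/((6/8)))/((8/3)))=-456875/243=-1880.14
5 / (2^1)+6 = 17 / 2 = 8.50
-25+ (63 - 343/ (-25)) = 1293/ 25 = 51.72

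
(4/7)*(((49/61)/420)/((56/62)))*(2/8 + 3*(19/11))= 7409/1127280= 0.01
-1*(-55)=55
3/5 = 0.60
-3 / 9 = -1 / 3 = -0.33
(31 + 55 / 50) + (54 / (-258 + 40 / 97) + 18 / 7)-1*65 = -26705969 / 874510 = -30.54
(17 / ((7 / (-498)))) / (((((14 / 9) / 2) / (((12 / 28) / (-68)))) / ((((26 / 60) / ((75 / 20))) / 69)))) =3237 / 197225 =0.02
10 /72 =0.14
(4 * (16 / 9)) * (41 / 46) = 1312 / 207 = 6.34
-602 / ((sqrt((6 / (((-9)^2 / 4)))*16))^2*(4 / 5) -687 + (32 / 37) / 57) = 57132810 / 64838359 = 0.88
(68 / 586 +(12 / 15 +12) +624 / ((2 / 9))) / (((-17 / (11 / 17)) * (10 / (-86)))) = 1954739666 / 2116925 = 923.39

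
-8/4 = -2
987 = 987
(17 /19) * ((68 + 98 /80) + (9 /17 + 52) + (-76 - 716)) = -455767 /760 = -599.69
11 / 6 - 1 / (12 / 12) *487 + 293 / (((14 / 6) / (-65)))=-363187 / 42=-8647.31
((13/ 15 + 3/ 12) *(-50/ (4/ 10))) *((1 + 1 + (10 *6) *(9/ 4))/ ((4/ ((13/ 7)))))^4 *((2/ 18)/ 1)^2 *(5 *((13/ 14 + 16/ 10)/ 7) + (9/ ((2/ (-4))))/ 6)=219085604149719775/ 6505519104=33676882.76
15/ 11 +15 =180/ 11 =16.36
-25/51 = -0.49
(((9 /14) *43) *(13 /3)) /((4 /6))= 5031 /28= 179.68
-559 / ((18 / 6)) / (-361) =559 / 1083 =0.52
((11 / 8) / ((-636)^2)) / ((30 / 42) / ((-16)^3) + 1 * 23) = 2464 / 16671580731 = 0.00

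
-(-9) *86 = 774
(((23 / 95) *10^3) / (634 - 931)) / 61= -4600 / 344223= -0.01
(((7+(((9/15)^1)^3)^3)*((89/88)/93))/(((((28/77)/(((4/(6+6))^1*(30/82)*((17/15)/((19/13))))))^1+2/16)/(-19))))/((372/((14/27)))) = -17908400411083/35217731337890625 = -0.00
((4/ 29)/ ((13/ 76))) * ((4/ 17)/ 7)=1216/ 44863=0.03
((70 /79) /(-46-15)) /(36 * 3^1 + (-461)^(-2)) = -14876470 /110606984311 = -0.00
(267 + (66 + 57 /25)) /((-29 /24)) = -201168 /725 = -277.47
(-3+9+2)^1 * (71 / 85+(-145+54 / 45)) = -97216 / 85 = -1143.72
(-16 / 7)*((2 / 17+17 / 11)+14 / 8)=-10212 / 1309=-7.80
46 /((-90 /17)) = -391 /45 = -8.69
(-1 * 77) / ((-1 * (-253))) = -7 / 23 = -0.30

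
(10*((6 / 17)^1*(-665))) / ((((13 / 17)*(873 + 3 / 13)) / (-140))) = 232750 / 473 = 492.07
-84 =-84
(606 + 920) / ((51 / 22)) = 33572 / 51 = 658.27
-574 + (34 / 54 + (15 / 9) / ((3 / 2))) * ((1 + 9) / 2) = -15263 / 27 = -565.30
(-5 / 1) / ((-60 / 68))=5.67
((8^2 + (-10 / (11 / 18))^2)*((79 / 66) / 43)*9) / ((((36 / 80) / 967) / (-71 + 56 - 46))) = -1870699561120 / 171699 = -10895226.89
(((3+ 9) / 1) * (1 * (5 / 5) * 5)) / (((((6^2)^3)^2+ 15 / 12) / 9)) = 0.00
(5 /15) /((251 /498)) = 166 /251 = 0.66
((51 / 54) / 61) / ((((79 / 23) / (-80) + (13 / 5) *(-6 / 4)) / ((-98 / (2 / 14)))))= 2145808 / 796599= 2.69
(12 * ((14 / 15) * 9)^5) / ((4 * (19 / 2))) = 784147392 / 59375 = 13206.69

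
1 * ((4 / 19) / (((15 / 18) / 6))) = 144 / 95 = 1.52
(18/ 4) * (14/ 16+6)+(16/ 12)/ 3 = 4519/ 144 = 31.38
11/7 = 1.57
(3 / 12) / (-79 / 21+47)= 21 / 3632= 0.01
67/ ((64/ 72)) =603/ 8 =75.38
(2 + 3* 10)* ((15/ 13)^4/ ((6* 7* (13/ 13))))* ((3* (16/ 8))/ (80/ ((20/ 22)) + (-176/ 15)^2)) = 45562500/ 1268936669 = 0.04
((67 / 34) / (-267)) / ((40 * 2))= -67 / 726240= -0.00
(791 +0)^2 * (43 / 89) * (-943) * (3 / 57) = -25370738869 / 1691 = -15003393.77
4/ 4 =1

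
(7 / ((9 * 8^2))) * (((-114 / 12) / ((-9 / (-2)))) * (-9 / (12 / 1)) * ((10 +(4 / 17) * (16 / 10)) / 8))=6517 / 261120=0.02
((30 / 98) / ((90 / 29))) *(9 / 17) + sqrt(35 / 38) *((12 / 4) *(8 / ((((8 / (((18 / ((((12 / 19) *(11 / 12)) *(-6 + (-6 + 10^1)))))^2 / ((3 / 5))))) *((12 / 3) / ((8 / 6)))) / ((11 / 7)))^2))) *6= 96113.18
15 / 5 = 3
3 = 3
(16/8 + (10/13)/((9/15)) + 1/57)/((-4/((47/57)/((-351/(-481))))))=-1417285/1520532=-0.93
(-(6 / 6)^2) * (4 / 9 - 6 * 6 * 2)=644 / 9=71.56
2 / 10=1 / 5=0.20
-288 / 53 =-5.43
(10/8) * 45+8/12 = 683/12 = 56.92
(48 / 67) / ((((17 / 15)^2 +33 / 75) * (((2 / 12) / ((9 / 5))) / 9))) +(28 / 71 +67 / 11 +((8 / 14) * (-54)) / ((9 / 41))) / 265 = 375447176749 / 9415458745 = 39.88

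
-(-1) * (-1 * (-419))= 419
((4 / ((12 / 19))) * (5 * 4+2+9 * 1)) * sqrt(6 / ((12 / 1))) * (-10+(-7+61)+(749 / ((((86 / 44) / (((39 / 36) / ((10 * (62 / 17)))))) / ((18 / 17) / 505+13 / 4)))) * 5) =281291910581 * sqrt(2) / 12507840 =31804.60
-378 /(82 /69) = -13041 /41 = -318.07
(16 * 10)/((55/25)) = 800/11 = 72.73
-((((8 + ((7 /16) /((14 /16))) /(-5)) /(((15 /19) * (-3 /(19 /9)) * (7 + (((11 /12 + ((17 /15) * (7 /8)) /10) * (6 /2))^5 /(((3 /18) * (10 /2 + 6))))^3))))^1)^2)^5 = -120648596077059480808878551261356853322636579372569982409232813508432203356990834046252839223861358894024722744515225530383633084476982620720141927119748606197760000000000000000000000000000000000000000000000000000000000000000000000000000000000000000000000000000000000000000000000000000000000000000000000000000000000000000000000000000000000000000000000000000000000000000000000000000000000000000000000000000000000000000000000000000000000000000 /19909208174467407163783614070385532959456065558517788227553593630322381395762557580378369387818480551868527081666357205735744395251896251639420509197242550583120521743527228850940062167587026306137729065499853792549775306578015988628769519031093585786240008813664498452762991908159872114992510784319114131736917009168222799513978929802025636115882365577384171181052221808748623315146956958980633373602562660661785457319127949397869797127893524124933483648489645304469511590050820755706134186748849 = -0.00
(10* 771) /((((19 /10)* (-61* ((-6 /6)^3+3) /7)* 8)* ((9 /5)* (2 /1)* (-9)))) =224875 /250344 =0.90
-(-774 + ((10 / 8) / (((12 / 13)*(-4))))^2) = 28528511 / 36864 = 773.89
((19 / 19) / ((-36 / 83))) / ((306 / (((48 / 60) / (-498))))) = 1 / 82620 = 0.00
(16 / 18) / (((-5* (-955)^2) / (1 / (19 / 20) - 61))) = 9112 / 779781375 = 0.00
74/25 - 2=24/25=0.96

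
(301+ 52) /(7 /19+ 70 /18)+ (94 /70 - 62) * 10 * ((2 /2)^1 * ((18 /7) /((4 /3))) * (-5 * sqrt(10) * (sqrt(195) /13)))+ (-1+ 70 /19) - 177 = -1264239 /13832+ 1433025 * sqrt(78) /637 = 19776.94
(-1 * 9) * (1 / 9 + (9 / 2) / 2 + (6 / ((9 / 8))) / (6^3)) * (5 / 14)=-3865 / 504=-7.67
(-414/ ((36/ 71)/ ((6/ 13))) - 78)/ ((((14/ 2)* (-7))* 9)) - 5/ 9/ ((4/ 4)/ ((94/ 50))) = -374/ 28665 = -0.01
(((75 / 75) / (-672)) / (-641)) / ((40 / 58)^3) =24389 / 3446016000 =0.00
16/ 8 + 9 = 11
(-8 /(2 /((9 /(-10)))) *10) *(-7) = -252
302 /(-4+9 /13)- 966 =-45464 /43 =-1057.30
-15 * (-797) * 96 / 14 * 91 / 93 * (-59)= -146711760 / 31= -4732637.42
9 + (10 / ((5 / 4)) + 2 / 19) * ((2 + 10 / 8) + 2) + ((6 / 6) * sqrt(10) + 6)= sqrt(10) + 2187 / 38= 60.71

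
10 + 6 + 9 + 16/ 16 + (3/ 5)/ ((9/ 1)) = 391/ 15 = 26.07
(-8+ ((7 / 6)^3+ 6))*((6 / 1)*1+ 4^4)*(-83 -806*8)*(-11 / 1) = -279198073 / 36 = -7755502.03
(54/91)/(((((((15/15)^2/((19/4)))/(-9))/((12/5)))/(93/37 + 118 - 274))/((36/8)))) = 707938461/16835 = 42051.59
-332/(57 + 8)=-332/65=-5.11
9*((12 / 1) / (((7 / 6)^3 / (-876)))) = -20435328 / 343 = -59578.22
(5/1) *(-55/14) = -275/14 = -19.64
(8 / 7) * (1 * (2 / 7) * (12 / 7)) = 0.56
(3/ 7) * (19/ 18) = 19/ 42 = 0.45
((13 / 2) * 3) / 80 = 39 / 160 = 0.24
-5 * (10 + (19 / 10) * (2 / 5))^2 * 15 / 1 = -217083 / 25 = -8683.32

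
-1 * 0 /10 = 0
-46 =-46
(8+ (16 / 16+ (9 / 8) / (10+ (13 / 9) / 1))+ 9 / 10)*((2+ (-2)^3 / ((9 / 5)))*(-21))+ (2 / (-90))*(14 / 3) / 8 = 7136507 / 13905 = 513.23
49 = 49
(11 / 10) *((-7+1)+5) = -11 / 10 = -1.10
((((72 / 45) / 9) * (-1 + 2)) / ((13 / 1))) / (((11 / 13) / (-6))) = -0.10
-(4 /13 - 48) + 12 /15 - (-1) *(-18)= 1982 /65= 30.49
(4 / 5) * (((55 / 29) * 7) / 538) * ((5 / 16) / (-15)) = -77 / 187224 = -0.00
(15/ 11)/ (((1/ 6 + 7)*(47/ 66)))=540/ 2021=0.27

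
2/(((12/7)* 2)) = 7/12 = 0.58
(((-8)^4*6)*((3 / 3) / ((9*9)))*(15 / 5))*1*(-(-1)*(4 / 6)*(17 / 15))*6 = 557056 / 135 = 4126.34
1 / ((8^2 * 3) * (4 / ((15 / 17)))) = 5 / 4352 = 0.00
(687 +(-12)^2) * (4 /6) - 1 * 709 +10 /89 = -13785 /89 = -154.89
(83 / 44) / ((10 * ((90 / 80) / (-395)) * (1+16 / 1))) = -6557 / 1683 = -3.90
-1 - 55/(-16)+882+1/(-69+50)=268853/304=884.38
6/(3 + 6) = 2/3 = 0.67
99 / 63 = 1.57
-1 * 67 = -67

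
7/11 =0.64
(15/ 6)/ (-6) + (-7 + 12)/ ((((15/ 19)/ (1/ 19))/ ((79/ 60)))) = 1/ 45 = 0.02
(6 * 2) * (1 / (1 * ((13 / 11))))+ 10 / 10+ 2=171 / 13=13.15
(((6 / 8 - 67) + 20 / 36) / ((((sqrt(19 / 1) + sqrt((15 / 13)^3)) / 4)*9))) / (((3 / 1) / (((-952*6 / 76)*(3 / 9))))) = 190250060 / (4617*(15*sqrt(195) + 169*sqrt(19))) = 43.55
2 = 2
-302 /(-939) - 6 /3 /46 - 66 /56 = -544505 /604716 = -0.90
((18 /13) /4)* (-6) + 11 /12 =-181 /156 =-1.16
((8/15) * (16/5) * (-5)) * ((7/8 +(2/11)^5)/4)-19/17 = -2.98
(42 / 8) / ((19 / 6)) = 63 / 38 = 1.66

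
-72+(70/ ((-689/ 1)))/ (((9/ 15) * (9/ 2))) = -1340116/ 18603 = -72.04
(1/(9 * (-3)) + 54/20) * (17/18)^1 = 12223/4860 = 2.52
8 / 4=2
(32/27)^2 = 1024/729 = 1.40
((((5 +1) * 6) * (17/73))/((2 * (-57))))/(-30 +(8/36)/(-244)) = 111996/45689167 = 0.00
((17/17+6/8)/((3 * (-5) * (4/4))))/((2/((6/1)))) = -7/20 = -0.35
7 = 7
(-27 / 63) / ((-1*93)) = 1 / 217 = 0.00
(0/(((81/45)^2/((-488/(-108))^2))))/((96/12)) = 0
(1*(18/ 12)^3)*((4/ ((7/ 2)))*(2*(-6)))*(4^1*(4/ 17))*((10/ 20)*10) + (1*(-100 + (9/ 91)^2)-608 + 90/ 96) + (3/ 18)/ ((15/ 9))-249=-13219161269/ 11262160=-1173.77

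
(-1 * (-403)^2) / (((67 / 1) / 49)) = -7958041 / 67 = -118776.73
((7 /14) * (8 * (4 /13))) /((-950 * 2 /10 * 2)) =-4 /1235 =-0.00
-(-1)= 1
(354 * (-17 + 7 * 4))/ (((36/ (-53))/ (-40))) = 687940/ 3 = 229313.33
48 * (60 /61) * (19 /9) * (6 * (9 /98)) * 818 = 134282880 /2989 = 44925.69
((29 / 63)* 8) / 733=232 / 46179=0.01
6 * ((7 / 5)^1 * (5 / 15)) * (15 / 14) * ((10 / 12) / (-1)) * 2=-5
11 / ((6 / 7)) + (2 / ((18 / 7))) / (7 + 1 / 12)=6601 / 510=12.94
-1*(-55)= 55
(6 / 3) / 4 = 1 / 2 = 0.50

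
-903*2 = -1806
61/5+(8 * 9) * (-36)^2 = 466621/5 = 93324.20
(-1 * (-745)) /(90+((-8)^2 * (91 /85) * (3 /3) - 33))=63325 /10669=5.94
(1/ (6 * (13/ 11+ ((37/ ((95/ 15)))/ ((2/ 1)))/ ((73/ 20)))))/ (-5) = -15257/ 907230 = -0.02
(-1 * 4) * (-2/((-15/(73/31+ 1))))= -832/465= -1.79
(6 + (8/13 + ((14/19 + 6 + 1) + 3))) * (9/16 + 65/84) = 962207/41496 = 23.19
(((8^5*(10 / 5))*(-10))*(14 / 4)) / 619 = -2293760 / 619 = -3705.59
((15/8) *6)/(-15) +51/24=11/8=1.38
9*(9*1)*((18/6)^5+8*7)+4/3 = 72661/3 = 24220.33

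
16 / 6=8 / 3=2.67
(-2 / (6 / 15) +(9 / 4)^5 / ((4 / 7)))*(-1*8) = -392863 / 512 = -767.31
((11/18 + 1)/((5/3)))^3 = 24389/27000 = 0.90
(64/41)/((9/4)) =256/369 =0.69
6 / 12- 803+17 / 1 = -1571 / 2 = -785.50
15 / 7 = 2.14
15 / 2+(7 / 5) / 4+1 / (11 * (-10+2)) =3449 / 440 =7.84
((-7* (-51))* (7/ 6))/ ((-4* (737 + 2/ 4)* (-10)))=833/ 59000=0.01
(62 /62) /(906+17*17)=1 /1195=0.00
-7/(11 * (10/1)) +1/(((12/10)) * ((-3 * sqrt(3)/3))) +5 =4.46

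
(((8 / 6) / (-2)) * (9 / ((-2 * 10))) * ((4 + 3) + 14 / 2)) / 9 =7 / 15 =0.47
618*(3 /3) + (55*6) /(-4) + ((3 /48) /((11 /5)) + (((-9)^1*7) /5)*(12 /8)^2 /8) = 936293 /1760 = 531.98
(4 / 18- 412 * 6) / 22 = -11123 / 99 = -112.35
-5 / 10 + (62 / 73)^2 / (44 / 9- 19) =-745975 / 1353566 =-0.55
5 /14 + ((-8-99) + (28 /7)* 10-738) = -11265 /14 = -804.64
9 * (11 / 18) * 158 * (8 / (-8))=-869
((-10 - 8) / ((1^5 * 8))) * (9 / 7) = -81 / 28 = -2.89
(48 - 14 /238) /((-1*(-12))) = 815 /204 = 4.00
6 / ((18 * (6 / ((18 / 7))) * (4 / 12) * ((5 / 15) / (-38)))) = -342 / 7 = -48.86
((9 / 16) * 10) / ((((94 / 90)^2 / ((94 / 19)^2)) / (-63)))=-5740875 / 722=-7951.35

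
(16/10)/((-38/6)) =-24/95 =-0.25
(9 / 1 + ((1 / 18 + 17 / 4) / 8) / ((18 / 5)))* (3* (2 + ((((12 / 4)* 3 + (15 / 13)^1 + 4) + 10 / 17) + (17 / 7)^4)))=1414.37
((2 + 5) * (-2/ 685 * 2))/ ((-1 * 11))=28/ 7535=0.00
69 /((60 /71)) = 1633 /20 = 81.65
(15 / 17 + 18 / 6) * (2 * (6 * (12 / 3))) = 3168 / 17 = 186.35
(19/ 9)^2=4.46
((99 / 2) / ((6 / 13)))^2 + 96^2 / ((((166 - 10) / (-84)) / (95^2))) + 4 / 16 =-9313140215 / 208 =-44774712.57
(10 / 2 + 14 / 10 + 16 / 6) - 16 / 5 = 88 / 15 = 5.87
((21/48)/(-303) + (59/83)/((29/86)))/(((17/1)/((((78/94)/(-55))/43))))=-319564739/7350135935120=-0.00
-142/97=-1.46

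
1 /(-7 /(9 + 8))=-17 /7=-2.43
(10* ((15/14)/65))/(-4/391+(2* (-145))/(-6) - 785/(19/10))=-334305/739927643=-0.00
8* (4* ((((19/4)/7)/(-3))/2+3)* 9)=5820/7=831.43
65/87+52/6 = 273/29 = 9.41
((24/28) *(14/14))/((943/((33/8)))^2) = 3267/199191776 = 0.00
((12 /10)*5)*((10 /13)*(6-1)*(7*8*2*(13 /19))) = 33600 /19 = 1768.42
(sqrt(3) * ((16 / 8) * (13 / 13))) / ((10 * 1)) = sqrt(3) / 5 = 0.35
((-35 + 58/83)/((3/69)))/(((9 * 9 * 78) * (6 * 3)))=-1679/242028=-0.01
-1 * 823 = -823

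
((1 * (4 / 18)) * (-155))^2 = 1186.42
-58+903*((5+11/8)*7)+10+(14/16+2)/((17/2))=5473825/136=40248.71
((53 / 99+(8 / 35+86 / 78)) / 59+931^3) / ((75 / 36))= 8578426551450724 / 22147125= 387338155.70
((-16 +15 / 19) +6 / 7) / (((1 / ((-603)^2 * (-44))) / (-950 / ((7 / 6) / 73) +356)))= -12632292100482912 / 931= -13568519979036.43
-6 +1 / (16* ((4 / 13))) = -5.80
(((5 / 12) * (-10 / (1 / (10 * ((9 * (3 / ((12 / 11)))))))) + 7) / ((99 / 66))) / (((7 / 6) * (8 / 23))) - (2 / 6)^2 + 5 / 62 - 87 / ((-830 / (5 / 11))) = -1682.68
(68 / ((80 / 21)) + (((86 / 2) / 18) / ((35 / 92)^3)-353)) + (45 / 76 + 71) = -1614213602 / 7331625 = -220.17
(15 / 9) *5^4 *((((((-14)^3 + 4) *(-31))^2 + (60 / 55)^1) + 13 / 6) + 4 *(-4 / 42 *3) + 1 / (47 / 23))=489569516959203125 / 65142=7515420419379.25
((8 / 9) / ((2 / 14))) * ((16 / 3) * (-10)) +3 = -8879 / 27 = -328.85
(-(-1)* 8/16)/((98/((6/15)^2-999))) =-24971/4900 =-5.10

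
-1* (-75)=75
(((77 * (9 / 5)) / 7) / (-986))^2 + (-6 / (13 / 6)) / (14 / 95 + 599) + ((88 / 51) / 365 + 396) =519891906097883611 / 1312856662341900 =396.00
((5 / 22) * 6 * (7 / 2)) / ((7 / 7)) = 105 / 22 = 4.77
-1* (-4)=4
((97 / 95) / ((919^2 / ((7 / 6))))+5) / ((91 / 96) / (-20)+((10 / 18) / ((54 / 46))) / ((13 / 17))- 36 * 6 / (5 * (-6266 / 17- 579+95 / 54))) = 140844420231085441728 / 17384284304591563837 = 8.10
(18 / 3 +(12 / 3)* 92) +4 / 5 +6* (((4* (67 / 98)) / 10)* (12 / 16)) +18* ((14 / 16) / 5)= 371597 / 980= 379.18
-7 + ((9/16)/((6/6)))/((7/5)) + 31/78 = -6.20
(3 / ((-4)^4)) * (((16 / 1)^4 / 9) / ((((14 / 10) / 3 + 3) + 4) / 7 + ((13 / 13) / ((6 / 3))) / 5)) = 512 / 7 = 73.14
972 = 972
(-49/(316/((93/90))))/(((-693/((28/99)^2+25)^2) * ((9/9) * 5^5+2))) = 13111587992377/281911109996336040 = 0.00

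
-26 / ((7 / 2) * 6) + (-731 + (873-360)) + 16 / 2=-4436 / 21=-211.24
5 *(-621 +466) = -775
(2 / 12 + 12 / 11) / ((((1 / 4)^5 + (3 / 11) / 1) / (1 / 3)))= 42496 / 27747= 1.53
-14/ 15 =-0.93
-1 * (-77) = 77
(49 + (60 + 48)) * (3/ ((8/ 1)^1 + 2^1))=471/ 10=47.10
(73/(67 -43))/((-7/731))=-53363/168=-317.64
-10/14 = -5/7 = -0.71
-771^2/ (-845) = 594441/ 845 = 703.48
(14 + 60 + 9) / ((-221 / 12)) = -4.51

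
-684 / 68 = -171 / 17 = -10.06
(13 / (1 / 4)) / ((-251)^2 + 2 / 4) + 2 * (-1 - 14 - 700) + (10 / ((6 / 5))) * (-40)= -222185186 / 126003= -1763.33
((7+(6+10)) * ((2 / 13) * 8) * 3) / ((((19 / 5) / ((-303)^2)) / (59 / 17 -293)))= -2494399116960 / 4199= -594045991.18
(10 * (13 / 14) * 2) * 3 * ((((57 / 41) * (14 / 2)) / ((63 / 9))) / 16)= 11115 / 2296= 4.84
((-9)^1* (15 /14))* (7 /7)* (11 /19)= -5.58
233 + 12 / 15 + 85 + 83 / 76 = 121559 / 380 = 319.89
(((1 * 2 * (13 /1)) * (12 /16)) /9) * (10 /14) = 65 /42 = 1.55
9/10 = 0.90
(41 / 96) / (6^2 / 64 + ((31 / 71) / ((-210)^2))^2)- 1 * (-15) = 173812977439455 / 11029260613172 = 15.76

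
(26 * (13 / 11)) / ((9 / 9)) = 338 / 11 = 30.73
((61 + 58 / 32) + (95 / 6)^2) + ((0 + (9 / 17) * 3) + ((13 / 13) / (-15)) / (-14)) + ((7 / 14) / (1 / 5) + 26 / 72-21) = 25443623 / 85680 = 296.96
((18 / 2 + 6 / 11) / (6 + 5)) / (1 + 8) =35 / 363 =0.10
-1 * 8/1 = -8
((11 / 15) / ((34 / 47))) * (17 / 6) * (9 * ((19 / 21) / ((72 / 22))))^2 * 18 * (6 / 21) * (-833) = -383912309 / 5040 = -76173.08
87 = 87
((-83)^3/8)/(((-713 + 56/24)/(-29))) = -49745469/17056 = -2916.60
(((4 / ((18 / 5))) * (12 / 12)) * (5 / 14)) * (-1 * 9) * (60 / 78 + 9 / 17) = -1025 / 221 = -4.64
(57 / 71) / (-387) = -19 / 9159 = -0.00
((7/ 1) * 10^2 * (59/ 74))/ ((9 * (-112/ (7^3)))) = -189.91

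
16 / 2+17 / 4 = 49 / 4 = 12.25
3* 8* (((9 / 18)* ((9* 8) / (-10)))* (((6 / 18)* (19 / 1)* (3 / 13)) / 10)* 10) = -8208 / 65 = -126.28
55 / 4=13.75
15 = 15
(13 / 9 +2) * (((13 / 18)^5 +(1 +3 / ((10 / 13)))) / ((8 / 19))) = 28360868909 / 680244480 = 41.69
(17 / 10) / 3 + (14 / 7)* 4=8.57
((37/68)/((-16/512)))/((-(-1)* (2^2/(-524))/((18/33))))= 232656/187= 1244.15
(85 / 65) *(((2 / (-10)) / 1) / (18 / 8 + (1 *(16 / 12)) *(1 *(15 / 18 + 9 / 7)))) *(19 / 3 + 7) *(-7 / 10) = 39984 / 83135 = 0.48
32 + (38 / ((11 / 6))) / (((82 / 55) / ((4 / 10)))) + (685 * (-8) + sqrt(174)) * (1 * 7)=-1571220 / 41 + 7 * sqrt(174)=-38230.10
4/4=1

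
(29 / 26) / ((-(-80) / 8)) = 0.11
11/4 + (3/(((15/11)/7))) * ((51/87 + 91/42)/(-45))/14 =2.68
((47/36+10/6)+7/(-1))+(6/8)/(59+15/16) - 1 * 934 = -32384039/34524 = -938.02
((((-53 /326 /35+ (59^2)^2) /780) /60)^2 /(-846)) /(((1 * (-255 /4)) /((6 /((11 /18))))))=1737779607201785395259 /142393377581910000000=12.20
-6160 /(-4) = 1540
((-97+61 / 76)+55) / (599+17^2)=-3131 / 67488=-0.05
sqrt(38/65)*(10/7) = 2*sqrt(2470)/91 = 1.09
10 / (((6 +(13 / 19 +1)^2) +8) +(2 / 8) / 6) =86640 / 146233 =0.59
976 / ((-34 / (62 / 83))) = -30256 / 1411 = -21.44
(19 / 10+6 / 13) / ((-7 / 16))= -2456 / 455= -5.40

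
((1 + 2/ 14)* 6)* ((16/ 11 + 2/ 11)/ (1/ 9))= 7776/ 77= 100.99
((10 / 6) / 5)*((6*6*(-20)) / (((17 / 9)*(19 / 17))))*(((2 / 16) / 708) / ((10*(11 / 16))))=-36 / 12331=-0.00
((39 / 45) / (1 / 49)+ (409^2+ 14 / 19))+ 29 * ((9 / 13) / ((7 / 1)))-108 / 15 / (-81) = 2603777945 / 15561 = 167327.16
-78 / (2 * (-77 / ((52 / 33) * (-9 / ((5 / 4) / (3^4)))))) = -1971216 / 4235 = -465.46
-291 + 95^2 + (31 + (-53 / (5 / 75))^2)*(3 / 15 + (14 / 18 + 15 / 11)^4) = 13426162.51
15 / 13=1.15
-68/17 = -4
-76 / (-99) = 76 / 99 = 0.77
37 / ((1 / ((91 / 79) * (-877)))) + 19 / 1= -2951358 / 79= -37358.96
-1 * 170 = -170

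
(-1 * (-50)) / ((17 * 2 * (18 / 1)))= 25 / 306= 0.08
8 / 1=8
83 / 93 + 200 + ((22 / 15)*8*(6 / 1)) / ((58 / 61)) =3707483 / 13485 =274.93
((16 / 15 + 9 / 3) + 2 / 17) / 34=1067 / 8670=0.12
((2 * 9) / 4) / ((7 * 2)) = 9 / 28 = 0.32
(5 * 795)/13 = 3975/13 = 305.77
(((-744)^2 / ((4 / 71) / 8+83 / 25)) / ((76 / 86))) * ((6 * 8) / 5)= 4361149440 / 2413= 1807355.76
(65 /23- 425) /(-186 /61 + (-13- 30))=592310 /64607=9.17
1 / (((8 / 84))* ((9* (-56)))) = -1 / 48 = -0.02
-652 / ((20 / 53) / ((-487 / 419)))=4207193 / 2095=2008.21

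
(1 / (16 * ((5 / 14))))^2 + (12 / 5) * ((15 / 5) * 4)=46129 / 1600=28.83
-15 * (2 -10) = 120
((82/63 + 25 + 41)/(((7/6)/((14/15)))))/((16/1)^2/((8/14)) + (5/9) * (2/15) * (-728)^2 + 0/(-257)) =159/117257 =0.00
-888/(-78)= 148/13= 11.38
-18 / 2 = -9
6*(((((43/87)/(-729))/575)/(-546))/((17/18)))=86/6268482675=0.00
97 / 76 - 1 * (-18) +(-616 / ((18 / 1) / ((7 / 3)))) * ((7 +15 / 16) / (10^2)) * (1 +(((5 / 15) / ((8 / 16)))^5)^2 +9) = -44.22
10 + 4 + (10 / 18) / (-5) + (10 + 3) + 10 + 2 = 350 / 9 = 38.89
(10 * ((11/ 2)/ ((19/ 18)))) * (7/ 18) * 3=1155/ 19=60.79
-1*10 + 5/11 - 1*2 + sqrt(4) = -9.55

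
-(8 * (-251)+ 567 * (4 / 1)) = -260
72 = 72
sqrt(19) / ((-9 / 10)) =-10 * sqrt(19) / 9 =-4.84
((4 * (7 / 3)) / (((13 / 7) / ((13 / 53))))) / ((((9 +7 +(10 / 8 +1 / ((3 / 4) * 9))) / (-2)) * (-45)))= 1568 / 497935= 0.00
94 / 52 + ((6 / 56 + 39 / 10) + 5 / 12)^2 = 12255883 / 573300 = 21.38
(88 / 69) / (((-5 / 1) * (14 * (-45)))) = 0.00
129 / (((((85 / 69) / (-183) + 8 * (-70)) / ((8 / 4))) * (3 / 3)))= -0.46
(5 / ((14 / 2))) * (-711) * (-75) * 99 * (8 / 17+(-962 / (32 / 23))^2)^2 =114268469452574131401955875 / 132579328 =861887529348271635.54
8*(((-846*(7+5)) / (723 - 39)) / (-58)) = 1128 / 551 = 2.05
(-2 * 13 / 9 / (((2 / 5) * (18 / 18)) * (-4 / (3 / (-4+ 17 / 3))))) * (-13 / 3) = -169 / 12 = -14.08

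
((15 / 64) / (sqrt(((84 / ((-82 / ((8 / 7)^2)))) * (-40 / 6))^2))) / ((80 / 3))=2583 / 2621440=0.00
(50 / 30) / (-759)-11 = -25052 / 2277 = -11.00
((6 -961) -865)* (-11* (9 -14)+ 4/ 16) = -100555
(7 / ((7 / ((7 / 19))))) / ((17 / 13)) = 91 / 323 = 0.28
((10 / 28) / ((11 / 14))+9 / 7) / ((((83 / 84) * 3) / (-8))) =-4.70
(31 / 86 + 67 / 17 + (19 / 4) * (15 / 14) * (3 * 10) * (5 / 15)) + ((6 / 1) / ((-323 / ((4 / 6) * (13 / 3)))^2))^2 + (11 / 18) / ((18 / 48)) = 542871308268556705 / 9553535122169556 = 56.82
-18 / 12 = -1.50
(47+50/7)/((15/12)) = 1516/35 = 43.31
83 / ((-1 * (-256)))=83 / 256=0.32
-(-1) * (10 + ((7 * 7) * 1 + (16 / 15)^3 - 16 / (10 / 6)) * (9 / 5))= 155821 / 1875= 83.10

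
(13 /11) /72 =13 /792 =0.02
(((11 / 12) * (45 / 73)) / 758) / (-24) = -55 / 1770688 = -0.00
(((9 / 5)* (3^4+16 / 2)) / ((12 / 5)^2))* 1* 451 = 200695 / 16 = 12543.44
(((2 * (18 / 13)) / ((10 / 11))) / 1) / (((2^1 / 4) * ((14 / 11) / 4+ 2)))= 2904 / 1105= 2.63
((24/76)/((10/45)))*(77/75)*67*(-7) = -325017/475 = -684.25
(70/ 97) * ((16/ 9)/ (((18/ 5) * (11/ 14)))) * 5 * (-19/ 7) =-532000/ 86427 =-6.16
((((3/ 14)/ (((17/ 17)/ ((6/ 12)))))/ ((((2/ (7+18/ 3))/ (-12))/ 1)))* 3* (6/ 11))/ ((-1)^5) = 1053/ 77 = 13.68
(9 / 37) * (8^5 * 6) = 1769472 / 37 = 47823.57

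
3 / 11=0.27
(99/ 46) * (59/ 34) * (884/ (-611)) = -5841/ 1081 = -5.40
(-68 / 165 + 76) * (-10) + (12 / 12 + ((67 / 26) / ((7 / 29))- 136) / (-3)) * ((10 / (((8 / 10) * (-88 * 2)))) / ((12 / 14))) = -41701441 / 54912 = -759.42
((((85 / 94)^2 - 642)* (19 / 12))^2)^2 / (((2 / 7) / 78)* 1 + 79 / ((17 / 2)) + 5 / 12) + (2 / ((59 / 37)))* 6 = 12254785628688213458538068656332209881 / 112074867918363688100610048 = 109344635923.32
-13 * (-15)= 195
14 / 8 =1.75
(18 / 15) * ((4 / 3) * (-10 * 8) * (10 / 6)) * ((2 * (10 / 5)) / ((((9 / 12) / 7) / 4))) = -286720 / 9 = -31857.78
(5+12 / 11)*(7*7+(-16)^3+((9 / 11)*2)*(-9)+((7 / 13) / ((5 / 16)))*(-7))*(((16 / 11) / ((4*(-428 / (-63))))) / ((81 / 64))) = -87429374144 / 83313945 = -1049.40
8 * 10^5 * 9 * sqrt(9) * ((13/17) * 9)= 2527200000/17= 148658823.53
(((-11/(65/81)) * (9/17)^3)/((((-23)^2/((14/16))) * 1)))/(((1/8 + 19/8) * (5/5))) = -4546773/3378670100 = -0.00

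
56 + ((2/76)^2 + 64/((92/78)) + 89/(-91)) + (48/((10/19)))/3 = 2110822229/15111460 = 139.68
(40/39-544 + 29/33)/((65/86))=-20000074/27885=-717.23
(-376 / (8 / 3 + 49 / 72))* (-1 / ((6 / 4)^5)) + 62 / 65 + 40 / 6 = 9479774 / 422955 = 22.41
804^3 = 519718464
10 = 10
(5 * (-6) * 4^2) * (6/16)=-180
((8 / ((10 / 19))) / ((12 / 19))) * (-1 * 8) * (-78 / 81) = 75088 / 405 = 185.40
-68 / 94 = -34 / 47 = -0.72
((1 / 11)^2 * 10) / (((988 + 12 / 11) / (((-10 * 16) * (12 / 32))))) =-15 / 2992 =-0.01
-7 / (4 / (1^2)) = -7 / 4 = -1.75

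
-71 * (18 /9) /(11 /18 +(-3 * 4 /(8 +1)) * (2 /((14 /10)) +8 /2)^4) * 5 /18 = 1704710 /50016853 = 0.03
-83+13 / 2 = -76.50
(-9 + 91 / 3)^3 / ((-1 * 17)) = -262144 / 459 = -571.12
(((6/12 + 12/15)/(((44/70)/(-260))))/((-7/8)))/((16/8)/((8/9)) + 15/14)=185.02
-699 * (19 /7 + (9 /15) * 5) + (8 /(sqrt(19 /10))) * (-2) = -27960 /7 - 16 * sqrt(190) /19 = -4005.89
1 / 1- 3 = -2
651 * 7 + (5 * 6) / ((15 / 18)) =4593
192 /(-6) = -32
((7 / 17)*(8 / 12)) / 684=7 / 17442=0.00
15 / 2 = 7.50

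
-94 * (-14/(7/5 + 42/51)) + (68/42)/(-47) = 5257114/8883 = 591.82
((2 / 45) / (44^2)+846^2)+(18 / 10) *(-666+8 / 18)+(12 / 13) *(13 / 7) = 217871351287 / 304920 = 714519.71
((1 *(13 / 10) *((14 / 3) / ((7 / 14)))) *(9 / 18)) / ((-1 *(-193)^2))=-91 / 558735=-0.00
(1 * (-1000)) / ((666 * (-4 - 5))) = 500 / 2997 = 0.17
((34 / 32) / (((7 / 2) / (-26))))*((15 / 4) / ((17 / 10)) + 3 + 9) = -897 / 8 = -112.12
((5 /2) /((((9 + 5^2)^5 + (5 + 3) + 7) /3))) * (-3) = -45 /90870878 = -0.00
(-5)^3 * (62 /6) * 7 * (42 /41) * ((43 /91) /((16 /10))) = -2735.40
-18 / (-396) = 0.05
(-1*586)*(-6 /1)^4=-759456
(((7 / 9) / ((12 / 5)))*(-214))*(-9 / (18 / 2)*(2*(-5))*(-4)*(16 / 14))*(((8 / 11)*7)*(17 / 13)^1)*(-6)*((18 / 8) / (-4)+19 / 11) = -2088212000 / 14157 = -147503.85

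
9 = 9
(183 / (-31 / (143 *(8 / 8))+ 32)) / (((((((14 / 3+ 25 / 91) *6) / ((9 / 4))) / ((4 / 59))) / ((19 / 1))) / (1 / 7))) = 340197 / 4230890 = 0.08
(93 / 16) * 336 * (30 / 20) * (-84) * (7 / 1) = -1722546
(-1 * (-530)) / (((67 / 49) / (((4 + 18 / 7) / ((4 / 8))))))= 341320 / 67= 5094.33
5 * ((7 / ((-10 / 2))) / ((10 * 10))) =-7 / 100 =-0.07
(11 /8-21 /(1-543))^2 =9394225 /4700224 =2.00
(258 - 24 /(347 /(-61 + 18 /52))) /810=7301 /22555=0.32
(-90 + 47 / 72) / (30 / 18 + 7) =-6433 / 624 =-10.31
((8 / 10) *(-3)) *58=-696 / 5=-139.20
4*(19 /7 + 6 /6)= 104 /7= 14.86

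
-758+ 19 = -739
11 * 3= 33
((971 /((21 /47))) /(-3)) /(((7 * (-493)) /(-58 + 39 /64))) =-12.05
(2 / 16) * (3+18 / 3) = 9 / 8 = 1.12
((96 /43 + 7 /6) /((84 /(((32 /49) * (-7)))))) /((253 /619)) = -2171452 /4797639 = -0.45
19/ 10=1.90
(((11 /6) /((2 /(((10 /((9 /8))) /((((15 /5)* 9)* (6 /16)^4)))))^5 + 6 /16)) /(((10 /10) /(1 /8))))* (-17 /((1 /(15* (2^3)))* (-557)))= 55192658268538978435072000000 /24661253029912477414638944151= 2.24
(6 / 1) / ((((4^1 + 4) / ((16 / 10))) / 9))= 54 / 5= 10.80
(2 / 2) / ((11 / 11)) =1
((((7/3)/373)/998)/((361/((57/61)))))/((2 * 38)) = 7/32789621336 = 0.00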